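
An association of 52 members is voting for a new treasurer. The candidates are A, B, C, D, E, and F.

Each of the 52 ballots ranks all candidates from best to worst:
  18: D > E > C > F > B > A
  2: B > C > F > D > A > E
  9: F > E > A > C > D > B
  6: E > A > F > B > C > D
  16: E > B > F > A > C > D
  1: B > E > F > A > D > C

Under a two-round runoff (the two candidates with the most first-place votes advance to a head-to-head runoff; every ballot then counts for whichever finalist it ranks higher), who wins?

E

Round 1 first-place votes: A 0, B 3, C 0, D 18, E 22, F 9. E and D advance.
Runoff: E is ranked above D on 32 ballots, D above E on 20.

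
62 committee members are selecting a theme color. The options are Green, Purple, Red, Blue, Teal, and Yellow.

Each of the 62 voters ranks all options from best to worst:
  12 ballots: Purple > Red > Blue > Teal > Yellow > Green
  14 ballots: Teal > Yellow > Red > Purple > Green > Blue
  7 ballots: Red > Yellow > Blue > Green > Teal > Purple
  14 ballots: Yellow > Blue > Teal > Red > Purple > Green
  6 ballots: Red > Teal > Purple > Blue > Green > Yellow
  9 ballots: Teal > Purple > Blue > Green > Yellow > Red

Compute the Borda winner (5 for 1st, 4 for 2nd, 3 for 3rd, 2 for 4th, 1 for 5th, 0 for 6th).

Green: 12×0 + 14×1 + 7×2 + 14×0 + 6×1 + 9×2 = 52
Purple: 12×5 + 14×2 + 7×0 + 14×1 + 6×3 + 9×4 = 156
Red: 12×4 + 14×3 + 7×5 + 14×2 + 6×5 + 9×0 = 183
Blue: 12×3 + 14×0 + 7×3 + 14×4 + 6×2 + 9×3 = 152
Teal: 12×2 + 14×5 + 7×1 + 14×3 + 6×4 + 9×5 = 212
Yellow: 12×1 + 14×4 + 7×4 + 14×5 + 6×0 + 9×1 = 175

Teal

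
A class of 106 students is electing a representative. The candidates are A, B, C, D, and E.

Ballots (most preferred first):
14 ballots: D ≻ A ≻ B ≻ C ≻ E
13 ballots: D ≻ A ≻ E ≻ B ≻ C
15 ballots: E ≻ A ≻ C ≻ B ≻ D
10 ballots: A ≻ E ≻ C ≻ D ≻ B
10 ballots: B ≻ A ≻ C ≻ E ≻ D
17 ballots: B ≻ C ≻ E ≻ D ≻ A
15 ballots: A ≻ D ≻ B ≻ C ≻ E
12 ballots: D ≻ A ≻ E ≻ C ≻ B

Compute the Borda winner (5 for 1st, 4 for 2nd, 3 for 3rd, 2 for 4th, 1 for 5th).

A: 14×4 + 13×4 + 15×4 + 10×5 + 10×4 + 17×1 + 15×5 + 12×4 = 398
B: 14×3 + 13×2 + 15×2 + 10×1 + 10×5 + 17×5 + 15×3 + 12×1 = 300
C: 14×2 + 13×1 + 15×3 + 10×3 + 10×3 + 17×4 + 15×2 + 12×2 = 268
D: 14×5 + 13×5 + 15×1 + 10×2 + 10×1 + 17×2 + 15×4 + 12×5 = 334
E: 14×1 + 13×3 + 15×5 + 10×4 + 10×2 + 17×3 + 15×1 + 12×3 = 290

A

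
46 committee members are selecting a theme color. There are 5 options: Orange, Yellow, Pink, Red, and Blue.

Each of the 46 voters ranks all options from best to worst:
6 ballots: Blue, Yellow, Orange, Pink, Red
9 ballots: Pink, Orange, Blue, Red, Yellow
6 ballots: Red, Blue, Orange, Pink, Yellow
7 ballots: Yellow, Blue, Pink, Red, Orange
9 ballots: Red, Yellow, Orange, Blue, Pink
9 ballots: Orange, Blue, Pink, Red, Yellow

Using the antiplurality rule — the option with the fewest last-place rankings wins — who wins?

Last-place votes: Orange 7, Yellow 24, Pink 9, Red 6, Blue 0.

Blue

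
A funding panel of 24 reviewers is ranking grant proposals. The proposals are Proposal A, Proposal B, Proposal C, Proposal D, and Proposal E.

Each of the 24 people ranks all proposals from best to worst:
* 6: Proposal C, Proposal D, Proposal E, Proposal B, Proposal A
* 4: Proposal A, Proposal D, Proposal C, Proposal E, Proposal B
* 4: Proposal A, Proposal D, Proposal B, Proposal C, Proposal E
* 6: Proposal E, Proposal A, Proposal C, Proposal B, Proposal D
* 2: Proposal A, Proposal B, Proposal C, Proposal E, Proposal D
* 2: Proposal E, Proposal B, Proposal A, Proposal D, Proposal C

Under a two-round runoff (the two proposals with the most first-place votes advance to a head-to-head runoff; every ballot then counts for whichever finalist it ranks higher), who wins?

Proposal E

Round 1 first-place votes: Proposal A 10, Proposal B 0, Proposal C 6, Proposal D 0, Proposal E 8. Proposal A and Proposal E advance.
Runoff: Proposal A is ranked above Proposal E on 10 ballots, Proposal E above Proposal A on 14.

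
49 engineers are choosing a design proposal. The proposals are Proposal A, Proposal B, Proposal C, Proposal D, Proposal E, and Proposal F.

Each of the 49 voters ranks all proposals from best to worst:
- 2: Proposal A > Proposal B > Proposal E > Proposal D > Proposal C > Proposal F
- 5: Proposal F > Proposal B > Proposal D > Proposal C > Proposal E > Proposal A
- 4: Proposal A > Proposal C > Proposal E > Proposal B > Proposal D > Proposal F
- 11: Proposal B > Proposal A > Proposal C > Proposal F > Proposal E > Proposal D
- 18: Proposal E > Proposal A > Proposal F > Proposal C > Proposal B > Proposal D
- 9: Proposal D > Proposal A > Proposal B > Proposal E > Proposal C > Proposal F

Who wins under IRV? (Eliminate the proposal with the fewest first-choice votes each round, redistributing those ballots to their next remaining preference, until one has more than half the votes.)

Round 1: Proposal A 6, Proposal B 11, Proposal C 0, Proposal D 9, Proposal E 18, Proposal F 5. Proposal C eliminated.
Round 2: Proposal A 6, Proposal B 11, Proposal D 9, Proposal E 18, Proposal F 5. Proposal F eliminated.
Round 3: Proposal A 6, Proposal B 16, Proposal D 9, Proposal E 18. Proposal A eliminated.
Round 4: Proposal B 18, Proposal D 9, Proposal E 22. Proposal D eliminated.
Round 5: Proposal B 27, Proposal E 22. Proposal B has a majority (≥25).

Proposal B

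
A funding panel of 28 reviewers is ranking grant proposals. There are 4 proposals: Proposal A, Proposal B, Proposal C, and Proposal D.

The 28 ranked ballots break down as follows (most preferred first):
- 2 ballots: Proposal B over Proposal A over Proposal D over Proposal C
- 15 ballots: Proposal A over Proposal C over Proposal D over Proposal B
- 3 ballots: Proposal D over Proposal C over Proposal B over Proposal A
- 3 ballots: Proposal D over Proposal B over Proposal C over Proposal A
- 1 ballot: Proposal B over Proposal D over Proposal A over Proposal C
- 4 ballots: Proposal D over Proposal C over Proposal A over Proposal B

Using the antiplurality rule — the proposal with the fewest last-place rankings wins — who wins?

Last-place votes: Proposal A 6, Proposal B 19, Proposal C 3, Proposal D 0.

Proposal D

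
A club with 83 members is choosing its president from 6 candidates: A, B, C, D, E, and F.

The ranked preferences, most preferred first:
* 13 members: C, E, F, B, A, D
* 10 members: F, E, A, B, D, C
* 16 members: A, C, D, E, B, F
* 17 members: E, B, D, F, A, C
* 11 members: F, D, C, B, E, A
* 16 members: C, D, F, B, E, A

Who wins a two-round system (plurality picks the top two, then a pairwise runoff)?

Round 1 first-place votes: A 16, B 0, C 29, D 0, E 17, F 21. C and F advance.
Runoff: C is ranked above F on 45 ballots, F above C on 38.

C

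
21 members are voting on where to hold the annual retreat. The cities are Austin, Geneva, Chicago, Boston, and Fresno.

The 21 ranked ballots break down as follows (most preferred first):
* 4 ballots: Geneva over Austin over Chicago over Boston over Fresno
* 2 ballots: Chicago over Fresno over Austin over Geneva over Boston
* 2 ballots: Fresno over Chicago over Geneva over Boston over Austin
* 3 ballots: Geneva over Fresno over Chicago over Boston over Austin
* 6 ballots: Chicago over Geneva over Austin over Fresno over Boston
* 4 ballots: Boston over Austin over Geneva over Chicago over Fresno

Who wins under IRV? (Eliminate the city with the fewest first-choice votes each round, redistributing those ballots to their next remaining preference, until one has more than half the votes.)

Round 1: Austin 0, Geneva 7, Chicago 8, Boston 4, Fresno 2. Austin eliminated.
Round 2: Geneva 7, Chicago 8, Boston 4, Fresno 2. Fresno eliminated.
Round 3: Geneva 7, Chicago 10, Boston 4. Boston eliminated.
Round 4: Geneva 11, Chicago 10. Geneva has a majority (≥11).

Geneva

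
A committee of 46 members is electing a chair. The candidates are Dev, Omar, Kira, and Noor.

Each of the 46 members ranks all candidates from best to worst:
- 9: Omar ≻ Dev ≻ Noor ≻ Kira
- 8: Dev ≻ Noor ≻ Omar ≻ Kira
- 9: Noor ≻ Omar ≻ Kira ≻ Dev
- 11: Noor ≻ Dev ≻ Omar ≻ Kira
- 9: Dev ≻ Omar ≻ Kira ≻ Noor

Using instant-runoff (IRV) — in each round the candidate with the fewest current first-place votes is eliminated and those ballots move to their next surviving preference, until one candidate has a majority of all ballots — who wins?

Dev

Round 1: Dev 17, Omar 9, Kira 0, Noor 20. Kira eliminated.
Round 2: Dev 17, Omar 9, Noor 20. Omar eliminated.
Round 3: Dev 26, Noor 20. Dev has a majority (≥24).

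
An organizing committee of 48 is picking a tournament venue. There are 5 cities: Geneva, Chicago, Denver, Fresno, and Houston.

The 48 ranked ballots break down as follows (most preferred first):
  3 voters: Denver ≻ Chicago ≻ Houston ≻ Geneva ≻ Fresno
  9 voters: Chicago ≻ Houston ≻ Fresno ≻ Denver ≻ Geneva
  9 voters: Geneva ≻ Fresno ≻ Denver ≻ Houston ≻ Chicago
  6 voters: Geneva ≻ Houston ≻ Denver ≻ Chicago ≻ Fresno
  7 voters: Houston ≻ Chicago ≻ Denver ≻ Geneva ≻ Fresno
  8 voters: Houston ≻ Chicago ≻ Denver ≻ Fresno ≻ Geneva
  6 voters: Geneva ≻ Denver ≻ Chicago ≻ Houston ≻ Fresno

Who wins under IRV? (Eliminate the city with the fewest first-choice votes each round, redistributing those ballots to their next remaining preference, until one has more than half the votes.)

Round 1: Geneva 21, Chicago 9, Denver 3, Fresno 0, Houston 15. Fresno eliminated.
Round 2: Geneva 21, Chicago 9, Denver 3, Houston 15. Denver eliminated.
Round 3: Geneva 21, Chicago 12, Houston 15. Chicago eliminated.
Round 4: Geneva 21, Houston 27. Houston has a majority (≥25).

Houston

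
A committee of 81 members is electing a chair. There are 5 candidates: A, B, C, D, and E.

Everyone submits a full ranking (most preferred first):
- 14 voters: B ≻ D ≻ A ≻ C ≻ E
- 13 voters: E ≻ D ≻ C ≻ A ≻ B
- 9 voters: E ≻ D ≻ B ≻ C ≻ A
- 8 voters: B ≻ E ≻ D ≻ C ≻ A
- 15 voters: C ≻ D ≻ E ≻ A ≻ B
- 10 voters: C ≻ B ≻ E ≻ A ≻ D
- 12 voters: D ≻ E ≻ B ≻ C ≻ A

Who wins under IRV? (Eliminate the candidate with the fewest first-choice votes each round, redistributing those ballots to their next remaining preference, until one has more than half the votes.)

E

Round 1: A 0, B 22, C 25, D 12, E 22. A eliminated.
Round 2: B 22, C 25, D 12, E 22. D eliminated.
Round 3: B 22, C 25, E 34. B eliminated.
Round 4: C 39, E 42. E has a majority (≥41).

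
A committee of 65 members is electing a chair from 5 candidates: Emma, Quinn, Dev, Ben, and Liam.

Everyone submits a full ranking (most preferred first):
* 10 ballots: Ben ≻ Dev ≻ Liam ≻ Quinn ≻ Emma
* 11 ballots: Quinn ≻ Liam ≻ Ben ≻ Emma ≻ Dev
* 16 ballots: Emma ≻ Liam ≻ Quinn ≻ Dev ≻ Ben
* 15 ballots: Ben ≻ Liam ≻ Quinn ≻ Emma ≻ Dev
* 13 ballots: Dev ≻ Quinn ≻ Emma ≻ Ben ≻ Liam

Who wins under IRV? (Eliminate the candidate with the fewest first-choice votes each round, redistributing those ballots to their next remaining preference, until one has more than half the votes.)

Round 1: Emma 16, Quinn 11, Dev 13, Ben 25, Liam 0. Liam eliminated.
Round 2: Emma 16, Quinn 11, Dev 13, Ben 25. Quinn eliminated.
Round 3: Emma 16, Dev 13, Ben 36. Ben has a majority (≥33).

Ben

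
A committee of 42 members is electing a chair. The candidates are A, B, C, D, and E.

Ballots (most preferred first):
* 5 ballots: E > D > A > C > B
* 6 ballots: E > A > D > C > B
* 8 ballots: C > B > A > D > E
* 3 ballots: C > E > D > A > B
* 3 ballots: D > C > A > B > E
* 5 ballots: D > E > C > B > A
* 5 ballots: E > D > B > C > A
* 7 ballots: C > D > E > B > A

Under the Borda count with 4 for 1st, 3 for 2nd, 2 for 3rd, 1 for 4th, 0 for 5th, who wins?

A: 5×2 + 6×3 + 8×2 + 3×1 + 3×2 + 5×0 + 5×0 + 7×0 = 53
B: 5×0 + 6×0 + 8×3 + 3×0 + 3×1 + 5×1 + 5×2 + 7×1 = 49
C: 5×1 + 6×1 + 8×4 + 3×4 + 3×3 + 5×2 + 5×1 + 7×4 = 107
D: 5×3 + 6×2 + 8×1 + 3×2 + 3×4 + 5×4 + 5×3 + 7×3 = 109
E: 5×4 + 6×4 + 8×0 + 3×3 + 3×0 + 5×3 + 5×4 + 7×2 = 102

D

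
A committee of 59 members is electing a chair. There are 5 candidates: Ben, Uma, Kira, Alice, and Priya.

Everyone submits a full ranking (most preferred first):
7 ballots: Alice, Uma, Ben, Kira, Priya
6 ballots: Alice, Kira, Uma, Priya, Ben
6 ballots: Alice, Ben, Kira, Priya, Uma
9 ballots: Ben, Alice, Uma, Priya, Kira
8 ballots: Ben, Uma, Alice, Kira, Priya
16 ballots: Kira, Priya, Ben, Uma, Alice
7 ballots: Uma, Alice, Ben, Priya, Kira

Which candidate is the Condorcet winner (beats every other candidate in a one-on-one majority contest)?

Ben

Ben vs Uma: 39–20
Ben vs Kira: 37–22
Ben vs Alice: 33–26
Ben vs Priya: 37–22
Ben beats every other candidate.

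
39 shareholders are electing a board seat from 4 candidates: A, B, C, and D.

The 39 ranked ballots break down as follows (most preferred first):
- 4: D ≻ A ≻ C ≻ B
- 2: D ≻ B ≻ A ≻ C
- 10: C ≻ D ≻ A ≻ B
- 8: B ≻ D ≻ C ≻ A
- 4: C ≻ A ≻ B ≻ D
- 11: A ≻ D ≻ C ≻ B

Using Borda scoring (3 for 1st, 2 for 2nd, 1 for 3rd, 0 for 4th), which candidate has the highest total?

A: 4×2 + 2×1 + 10×1 + 8×0 + 4×2 + 11×3 = 61
B: 4×0 + 2×2 + 10×0 + 8×3 + 4×1 + 11×0 = 32
C: 4×1 + 2×0 + 10×3 + 8×1 + 4×3 + 11×1 = 65
D: 4×3 + 2×3 + 10×2 + 8×2 + 4×0 + 11×2 = 76

D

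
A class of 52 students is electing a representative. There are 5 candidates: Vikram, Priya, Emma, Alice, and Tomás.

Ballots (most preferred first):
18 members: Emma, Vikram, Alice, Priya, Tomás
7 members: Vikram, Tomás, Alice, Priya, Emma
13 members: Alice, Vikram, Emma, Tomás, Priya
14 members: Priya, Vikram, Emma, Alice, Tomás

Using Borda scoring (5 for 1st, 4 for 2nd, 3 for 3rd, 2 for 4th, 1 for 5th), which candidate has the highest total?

Vikram

Vikram: 18×4 + 7×5 + 13×4 + 14×4 = 215
Priya: 18×2 + 7×2 + 13×1 + 14×5 = 133
Emma: 18×5 + 7×1 + 13×3 + 14×3 = 178
Alice: 18×3 + 7×3 + 13×5 + 14×2 = 168
Tomás: 18×1 + 7×4 + 13×2 + 14×1 = 86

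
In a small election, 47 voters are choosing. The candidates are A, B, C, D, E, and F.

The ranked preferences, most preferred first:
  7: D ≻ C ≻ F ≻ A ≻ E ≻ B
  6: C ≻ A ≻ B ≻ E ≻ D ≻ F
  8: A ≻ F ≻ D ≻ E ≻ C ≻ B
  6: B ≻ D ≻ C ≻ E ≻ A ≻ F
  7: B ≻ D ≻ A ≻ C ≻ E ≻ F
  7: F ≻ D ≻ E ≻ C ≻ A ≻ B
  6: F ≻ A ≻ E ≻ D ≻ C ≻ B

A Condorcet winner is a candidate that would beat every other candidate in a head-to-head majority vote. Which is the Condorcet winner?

D vs A: 27–20
D vs B: 28–19
D vs C: 41–6
D vs E: 35–12
D vs F: 26–21
D beats every other candidate.

D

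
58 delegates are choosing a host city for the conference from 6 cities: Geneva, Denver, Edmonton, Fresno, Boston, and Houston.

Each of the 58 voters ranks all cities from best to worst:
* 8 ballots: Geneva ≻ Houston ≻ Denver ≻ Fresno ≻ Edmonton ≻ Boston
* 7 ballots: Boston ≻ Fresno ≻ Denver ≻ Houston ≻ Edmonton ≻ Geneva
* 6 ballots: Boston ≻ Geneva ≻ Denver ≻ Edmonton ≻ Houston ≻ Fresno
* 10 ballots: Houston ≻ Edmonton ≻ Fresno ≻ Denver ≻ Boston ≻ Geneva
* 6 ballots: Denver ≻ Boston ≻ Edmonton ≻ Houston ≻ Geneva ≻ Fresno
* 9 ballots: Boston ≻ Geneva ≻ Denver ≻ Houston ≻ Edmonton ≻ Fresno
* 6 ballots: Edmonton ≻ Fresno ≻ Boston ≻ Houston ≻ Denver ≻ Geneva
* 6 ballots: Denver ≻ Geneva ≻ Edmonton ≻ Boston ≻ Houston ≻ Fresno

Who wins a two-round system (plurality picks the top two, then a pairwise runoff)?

Denver

Round 1 first-place votes: Geneva 8, Denver 12, Edmonton 6, Fresno 0, Boston 22, Houston 10. Boston and Denver advance.
Runoff: Boston is ranked above Denver on 28 ballots, Denver above Boston on 30.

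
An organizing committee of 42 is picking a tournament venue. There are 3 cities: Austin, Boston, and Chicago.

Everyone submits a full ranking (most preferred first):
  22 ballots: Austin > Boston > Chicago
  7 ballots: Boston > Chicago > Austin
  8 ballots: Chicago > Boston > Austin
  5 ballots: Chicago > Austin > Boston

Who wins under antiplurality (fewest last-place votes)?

Last-place votes: Austin 15, Boston 5, Chicago 22.

Boston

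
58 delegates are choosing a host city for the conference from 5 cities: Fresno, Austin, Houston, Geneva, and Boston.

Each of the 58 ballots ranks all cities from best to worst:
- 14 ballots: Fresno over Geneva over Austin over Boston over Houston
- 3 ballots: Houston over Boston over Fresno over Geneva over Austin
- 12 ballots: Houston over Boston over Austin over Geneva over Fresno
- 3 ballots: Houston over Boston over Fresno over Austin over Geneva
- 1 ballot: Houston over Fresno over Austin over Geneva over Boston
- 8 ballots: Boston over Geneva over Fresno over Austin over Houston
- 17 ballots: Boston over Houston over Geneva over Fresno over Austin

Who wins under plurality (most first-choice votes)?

Boston

First-place votes: Fresno 14, Austin 0, Houston 19, Geneva 0, Boston 25.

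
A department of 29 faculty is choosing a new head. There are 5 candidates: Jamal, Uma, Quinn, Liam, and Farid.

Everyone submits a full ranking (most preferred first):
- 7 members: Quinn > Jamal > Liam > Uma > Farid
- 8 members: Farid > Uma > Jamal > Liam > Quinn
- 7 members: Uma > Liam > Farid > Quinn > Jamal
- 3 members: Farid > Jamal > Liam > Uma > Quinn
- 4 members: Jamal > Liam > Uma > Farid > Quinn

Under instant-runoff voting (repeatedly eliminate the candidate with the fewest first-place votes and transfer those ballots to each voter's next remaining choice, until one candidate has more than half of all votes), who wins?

Round 1: Jamal 4, Uma 7, Quinn 7, Liam 0, Farid 11. Liam eliminated.
Round 2: Jamal 4, Uma 7, Quinn 7, Farid 11. Jamal eliminated.
Round 3: Uma 11, Quinn 7, Farid 11. Quinn eliminated.
Round 4: Uma 18, Farid 11. Uma has a majority (≥15).

Uma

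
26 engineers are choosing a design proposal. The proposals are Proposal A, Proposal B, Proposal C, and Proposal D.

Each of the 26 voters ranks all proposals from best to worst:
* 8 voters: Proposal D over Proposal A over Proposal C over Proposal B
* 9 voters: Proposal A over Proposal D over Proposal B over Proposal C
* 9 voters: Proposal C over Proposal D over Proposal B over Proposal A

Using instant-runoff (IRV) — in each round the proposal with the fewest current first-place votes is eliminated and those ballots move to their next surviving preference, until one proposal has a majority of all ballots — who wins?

Proposal A

Round 1: Proposal A 9, Proposal B 0, Proposal C 9, Proposal D 8. Proposal B eliminated.
Round 2: Proposal A 9, Proposal C 9, Proposal D 8. Proposal D eliminated.
Round 3: Proposal A 17, Proposal C 9. Proposal A has a majority (≥14).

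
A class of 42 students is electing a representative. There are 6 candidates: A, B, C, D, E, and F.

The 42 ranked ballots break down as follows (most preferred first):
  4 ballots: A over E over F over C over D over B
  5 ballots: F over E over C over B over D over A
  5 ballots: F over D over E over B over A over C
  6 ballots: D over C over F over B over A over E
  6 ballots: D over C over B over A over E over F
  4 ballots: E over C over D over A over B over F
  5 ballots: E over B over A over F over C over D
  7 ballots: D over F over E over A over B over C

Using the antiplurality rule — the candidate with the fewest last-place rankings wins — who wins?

B

Last-place votes: A 5, B 4, C 12, D 5, E 6, F 10.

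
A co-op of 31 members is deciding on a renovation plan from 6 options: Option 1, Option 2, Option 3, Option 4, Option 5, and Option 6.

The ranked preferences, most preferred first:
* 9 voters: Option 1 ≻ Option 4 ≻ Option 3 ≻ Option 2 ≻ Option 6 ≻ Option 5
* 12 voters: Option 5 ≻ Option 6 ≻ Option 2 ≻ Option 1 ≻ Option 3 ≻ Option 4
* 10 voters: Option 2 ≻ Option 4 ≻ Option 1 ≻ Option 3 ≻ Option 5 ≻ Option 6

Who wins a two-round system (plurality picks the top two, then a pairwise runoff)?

Option 2

Round 1 first-place votes: Option 1 9, Option 2 10, Option 3 0, Option 4 0, Option 5 12, Option 6 0. Option 5 and Option 2 advance.
Runoff: Option 5 is ranked above Option 2 on 12 ballots, Option 2 above Option 5 on 19.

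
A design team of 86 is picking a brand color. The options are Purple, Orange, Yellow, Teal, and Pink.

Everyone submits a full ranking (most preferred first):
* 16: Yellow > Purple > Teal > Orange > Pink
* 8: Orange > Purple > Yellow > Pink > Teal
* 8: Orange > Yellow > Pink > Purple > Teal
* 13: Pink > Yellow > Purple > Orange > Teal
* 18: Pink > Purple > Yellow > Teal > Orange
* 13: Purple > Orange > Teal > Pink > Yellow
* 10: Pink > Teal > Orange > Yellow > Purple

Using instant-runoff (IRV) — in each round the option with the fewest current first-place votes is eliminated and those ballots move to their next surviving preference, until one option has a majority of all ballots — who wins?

Orange

Round 1: Purple 13, Orange 16, Yellow 16, Teal 0, Pink 41. Teal eliminated.
Round 2: Purple 13, Orange 16, Yellow 16, Pink 41. Purple eliminated.
Round 3: Orange 29, Yellow 16, Pink 41. Yellow eliminated.
Round 4: Orange 45, Pink 41. Orange has a majority (≥44).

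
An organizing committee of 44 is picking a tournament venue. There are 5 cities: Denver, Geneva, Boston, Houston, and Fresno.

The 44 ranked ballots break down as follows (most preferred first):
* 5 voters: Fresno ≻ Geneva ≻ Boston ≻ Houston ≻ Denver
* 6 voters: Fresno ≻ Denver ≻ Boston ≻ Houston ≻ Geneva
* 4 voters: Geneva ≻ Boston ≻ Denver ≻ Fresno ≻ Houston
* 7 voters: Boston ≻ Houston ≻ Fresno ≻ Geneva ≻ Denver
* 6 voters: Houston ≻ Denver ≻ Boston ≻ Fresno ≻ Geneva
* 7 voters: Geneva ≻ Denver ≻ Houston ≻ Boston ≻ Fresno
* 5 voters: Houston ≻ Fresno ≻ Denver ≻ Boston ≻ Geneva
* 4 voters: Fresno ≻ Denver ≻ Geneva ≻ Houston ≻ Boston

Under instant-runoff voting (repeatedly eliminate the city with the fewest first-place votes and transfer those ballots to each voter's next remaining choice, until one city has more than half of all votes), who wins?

Houston

Round 1: Denver 0, Geneva 11, Boston 7, Houston 11, Fresno 15. Denver eliminated.
Round 2: Geneva 11, Boston 7, Houston 11, Fresno 15. Boston eliminated.
Round 3: Geneva 11, Houston 18, Fresno 15. Geneva eliminated.
Round 4: Houston 25, Fresno 19. Houston has a majority (≥23).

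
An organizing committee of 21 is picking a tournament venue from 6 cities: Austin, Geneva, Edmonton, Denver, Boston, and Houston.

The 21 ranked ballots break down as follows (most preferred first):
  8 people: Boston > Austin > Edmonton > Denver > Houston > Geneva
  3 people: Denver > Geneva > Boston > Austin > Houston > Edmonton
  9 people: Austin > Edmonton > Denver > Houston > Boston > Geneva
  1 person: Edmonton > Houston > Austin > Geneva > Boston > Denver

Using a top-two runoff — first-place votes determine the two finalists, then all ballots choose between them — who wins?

Boston

Round 1 first-place votes: Austin 9, Geneva 0, Edmonton 1, Denver 3, Boston 8, Houston 0. Austin and Boston advance.
Runoff: Austin is ranked above Boston on 10 ballots, Boston above Austin on 11.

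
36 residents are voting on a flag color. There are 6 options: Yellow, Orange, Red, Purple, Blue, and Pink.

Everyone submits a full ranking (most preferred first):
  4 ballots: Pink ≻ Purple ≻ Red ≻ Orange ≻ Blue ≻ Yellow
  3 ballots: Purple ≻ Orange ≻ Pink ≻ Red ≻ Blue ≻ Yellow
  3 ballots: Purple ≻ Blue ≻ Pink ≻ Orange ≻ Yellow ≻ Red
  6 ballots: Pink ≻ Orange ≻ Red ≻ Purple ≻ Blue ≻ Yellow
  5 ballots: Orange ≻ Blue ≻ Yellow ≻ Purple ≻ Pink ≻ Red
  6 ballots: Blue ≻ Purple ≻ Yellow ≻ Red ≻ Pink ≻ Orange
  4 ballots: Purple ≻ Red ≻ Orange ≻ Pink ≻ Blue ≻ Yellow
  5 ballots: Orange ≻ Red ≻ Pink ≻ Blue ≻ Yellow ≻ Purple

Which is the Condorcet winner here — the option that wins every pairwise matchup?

Purple

Purple vs Yellow: 26–10
Purple vs Orange: 20–16
Purple vs Red: 25–11
Purple vs Blue: 20–16
Purple vs Pink: 21–15
Purple beats every other option.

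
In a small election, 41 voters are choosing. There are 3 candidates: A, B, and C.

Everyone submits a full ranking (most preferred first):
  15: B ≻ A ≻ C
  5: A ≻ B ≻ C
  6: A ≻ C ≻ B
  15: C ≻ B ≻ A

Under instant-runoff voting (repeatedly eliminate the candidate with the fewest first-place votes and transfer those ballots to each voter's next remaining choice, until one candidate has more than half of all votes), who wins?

Round 1: A 11, B 15, C 15. A eliminated.
Round 2: B 20, C 21. C has a majority (≥21).

C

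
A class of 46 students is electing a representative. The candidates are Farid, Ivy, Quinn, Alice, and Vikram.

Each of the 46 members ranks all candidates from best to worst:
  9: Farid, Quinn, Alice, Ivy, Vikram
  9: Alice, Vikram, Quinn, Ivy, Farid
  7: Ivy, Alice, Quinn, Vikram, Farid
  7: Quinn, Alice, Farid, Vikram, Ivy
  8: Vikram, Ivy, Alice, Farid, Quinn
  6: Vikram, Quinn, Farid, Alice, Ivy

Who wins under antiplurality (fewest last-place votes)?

Last-place votes: Farid 16, Ivy 13, Quinn 8, Alice 0, Vikram 9.

Alice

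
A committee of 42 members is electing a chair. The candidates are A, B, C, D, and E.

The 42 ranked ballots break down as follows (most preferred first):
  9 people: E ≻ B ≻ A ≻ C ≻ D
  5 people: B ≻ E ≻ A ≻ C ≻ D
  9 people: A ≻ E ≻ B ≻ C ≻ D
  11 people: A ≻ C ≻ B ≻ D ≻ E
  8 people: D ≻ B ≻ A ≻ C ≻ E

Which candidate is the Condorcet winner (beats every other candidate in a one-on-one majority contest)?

B

B vs A: 22–20
B vs C: 31–11
B vs D: 34–8
B vs E: 24–18
B beats every other candidate.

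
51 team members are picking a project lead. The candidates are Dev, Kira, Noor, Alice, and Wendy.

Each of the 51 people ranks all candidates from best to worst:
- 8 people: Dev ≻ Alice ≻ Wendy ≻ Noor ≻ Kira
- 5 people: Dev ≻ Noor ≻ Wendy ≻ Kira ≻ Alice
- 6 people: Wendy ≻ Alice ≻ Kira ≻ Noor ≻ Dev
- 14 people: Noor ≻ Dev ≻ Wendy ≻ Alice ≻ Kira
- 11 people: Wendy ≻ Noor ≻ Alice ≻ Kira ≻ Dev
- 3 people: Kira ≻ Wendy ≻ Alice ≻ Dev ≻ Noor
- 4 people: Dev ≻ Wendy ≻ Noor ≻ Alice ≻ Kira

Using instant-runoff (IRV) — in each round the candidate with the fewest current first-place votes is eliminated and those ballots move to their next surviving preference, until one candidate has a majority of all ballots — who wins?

Dev

Round 1: Dev 17, Kira 3, Noor 14, Alice 0, Wendy 17. Alice eliminated.
Round 2: Dev 17, Kira 3, Noor 14, Wendy 17. Kira eliminated.
Round 3: Dev 17, Noor 14, Wendy 20. Noor eliminated.
Round 4: Dev 31, Wendy 20. Dev has a majority (≥26).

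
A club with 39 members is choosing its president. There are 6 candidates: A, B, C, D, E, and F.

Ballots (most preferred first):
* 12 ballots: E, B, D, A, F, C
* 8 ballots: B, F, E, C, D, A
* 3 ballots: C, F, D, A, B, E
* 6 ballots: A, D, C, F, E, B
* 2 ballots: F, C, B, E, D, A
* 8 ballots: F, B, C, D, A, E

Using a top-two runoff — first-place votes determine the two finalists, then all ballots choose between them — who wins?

F

Round 1 first-place votes: A 6, B 8, C 3, D 0, E 12, F 10. E and F advance.
Runoff: E is ranked above F on 12 ballots, F above E on 27.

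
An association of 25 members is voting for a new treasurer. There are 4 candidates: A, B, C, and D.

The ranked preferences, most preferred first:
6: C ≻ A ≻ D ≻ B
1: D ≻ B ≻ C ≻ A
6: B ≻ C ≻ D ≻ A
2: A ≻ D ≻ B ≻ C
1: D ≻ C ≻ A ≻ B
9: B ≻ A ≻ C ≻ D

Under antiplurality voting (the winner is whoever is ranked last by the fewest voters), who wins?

C

Last-place votes: A 7, B 7, C 2, D 9.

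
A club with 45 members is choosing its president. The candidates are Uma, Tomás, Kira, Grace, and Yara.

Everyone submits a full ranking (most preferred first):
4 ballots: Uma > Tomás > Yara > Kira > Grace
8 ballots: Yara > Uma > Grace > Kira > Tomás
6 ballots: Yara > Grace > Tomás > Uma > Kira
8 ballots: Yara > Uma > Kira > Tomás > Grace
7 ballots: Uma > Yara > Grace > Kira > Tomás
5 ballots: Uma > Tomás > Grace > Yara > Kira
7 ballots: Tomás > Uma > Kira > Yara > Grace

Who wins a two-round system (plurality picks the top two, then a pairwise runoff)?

Round 1 first-place votes: Uma 16, Tomás 7, Kira 0, Grace 0, Yara 22. Yara and Uma advance.
Runoff: Yara is ranked above Uma on 22 ballots, Uma above Yara on 23.

Uma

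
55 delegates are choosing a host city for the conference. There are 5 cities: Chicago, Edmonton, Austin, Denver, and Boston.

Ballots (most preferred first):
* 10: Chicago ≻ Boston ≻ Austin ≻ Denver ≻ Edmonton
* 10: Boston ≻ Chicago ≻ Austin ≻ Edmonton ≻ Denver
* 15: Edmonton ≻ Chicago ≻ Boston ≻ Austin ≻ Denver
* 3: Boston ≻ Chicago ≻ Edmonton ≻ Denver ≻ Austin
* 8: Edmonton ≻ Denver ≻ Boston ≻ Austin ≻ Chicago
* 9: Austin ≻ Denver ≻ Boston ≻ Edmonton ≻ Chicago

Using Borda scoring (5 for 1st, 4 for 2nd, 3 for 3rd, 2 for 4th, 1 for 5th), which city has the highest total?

Chicago: 10×5 + 10×4 + 15×4 + 3×4 + 8×1 + 9×1 = 179
Edmonton: 10×1 + 10×2 + 15×5 + 3×3 + 8×5 + 9×2 = 172
Austin: 10×3 + 10×3 + 15×2 + 3×1 + 8×2 + 9×5 = 154
Denver: 10×2 + 10×1 + 15×1 + 3×2 + 8×4 + 9×4 = 119
Boston: 10×4 + 10×5 + 15×3 + 3×5 + 8×3 + 9×3 = 201

Boston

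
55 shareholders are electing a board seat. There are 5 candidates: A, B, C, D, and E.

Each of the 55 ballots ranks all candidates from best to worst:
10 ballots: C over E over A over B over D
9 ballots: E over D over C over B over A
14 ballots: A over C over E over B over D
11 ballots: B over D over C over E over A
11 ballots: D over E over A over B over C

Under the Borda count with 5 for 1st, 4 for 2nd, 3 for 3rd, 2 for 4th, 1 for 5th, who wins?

A: 10×3 + 9×1 + 14×5 + 11×1 + 11×3 = 153
B: 10×2 + 9×2 + 14×2 + 11×5 + 11×2 = 143
C: 10×5 + 9×3 + 14×4 + 11×3 + 11×1 = 177
D: 10×1 + 9×4 + 14×1 + 11×4 + 11×5 = 159
E: 10×4 + 9×5 + 14×3 + 11×2 + 11×4 = 193

E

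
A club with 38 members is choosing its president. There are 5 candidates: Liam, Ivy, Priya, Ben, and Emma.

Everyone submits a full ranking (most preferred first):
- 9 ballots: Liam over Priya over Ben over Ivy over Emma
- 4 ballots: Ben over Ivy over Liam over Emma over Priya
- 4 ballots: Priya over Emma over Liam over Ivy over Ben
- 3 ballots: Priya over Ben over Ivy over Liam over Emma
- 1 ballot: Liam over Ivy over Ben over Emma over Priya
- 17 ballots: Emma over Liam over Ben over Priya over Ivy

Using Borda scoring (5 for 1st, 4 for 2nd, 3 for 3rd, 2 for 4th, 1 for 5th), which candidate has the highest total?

Liam: 9×5 + 4×3 + 4×3 + 3×2 + 1×5 + 17×4 = 148
Ivy: 9×2 + 4×4 + 4×2 + 3×3 + 1×4 + 17×1 = 72
Priya: 9×4 + 4×1 + 4×5 + 3×5 + 1×1 + 17×2 = 110
Ben: 9×3 + 4×5 + 4×1 + 3×4 + 1×3 + 17×3 = 117
Emma: 9×1 + 4×2 + 4×4 + 3×1 + 1×2 + 17×5 = 123

Liam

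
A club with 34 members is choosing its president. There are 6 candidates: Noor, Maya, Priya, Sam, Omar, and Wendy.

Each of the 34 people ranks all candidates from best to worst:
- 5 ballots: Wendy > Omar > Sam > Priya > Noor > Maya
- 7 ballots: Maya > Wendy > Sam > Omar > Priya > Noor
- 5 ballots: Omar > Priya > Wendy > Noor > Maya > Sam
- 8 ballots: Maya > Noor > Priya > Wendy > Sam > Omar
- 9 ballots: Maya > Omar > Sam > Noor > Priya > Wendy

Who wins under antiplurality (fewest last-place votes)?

Priya

Last-place votes: Noor 7, Maya 5, Priya 0, Sam 5, Omar 8, Wendy 9.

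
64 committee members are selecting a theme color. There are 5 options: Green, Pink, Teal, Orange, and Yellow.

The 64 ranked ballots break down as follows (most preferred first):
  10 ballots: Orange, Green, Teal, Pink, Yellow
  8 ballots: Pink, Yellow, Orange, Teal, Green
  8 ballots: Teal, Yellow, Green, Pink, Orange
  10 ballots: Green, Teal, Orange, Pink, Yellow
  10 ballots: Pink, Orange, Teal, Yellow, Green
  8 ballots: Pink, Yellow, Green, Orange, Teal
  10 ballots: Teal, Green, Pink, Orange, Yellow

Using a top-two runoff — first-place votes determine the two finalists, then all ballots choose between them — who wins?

Round 1 first-place votes: Green 10, Pink 26, Teal 18, Orange 10, Yellow 0. Pink and Teal advance.
Runoff: Pink is ranked above Teal on 26 ballots, Teal above Pink on 38.

Teal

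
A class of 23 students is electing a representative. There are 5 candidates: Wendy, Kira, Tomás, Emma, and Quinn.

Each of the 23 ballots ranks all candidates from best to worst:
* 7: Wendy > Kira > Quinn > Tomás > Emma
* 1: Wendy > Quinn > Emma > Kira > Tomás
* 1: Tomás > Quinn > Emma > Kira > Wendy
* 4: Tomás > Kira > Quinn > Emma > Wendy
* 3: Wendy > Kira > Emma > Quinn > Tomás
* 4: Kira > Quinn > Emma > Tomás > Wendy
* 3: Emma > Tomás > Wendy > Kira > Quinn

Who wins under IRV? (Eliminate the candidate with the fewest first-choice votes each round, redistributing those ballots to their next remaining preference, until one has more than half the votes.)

Tomás

Round 1: Wendy 11, Kira 4, Tomás 5, Emma 3, Quinn 0. Quinn eliminated.
Round 2: Wendy 11, Kira 4, Tomás 5, Emma 3. Emma eliminated.
Round 3: Wendy 11, Kira 4, Tomás 8. Kira eliminated.
Round 4: Wendy 11, Tomás 12. Tomás has a majority (≥12).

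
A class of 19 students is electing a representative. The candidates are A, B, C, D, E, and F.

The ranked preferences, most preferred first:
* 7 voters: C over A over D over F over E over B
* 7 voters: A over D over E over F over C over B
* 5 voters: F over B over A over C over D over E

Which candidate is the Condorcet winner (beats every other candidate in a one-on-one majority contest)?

A

A vs B: 14–5
A vs C: 12–7
A vs D: 19–0
A vs E: 19–0
A vs F: 14–5
A beats every other candidate.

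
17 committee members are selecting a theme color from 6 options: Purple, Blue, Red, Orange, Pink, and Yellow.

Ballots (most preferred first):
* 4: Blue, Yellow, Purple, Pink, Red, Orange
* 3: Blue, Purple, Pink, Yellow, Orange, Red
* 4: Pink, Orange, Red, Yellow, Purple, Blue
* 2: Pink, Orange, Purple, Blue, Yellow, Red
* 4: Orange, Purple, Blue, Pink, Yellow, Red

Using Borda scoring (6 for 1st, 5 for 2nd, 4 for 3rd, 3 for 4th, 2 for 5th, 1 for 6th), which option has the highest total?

Purple: 4×4 + 3×5 + 4×2 + 2×4 + 4×5 = 67
Blue: 4×6 + 3×6 + 4×1 + 2×3 + 4×4 = 68
Red: 4×2 + 3×1 + 4×4 + 2×1 + 4×1 = 33
Orange: 4×1 + 3×2 + 4×5 + 2×5 + 4×6 = 64
Pink: 4×3 + 3×4 + 4×6 + 2×6 + 4×3 = 72
Yellow: 4×5 + 3×3 + 4×3 + 2×2 + 4×2 = 53

Pink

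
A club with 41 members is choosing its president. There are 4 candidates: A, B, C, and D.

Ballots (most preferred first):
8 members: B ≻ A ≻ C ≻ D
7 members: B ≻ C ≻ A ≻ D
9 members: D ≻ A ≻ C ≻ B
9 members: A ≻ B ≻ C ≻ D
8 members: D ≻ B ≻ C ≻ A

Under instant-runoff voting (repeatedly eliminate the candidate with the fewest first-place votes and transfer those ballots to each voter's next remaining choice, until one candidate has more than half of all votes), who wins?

B

Round 1: A 9, B 15, C 0, D 17. C eliminated.
Round 2: A 9, B 15, D 17. A eliminated.
Round 3: B 24, D 17. B has a majority (≥21).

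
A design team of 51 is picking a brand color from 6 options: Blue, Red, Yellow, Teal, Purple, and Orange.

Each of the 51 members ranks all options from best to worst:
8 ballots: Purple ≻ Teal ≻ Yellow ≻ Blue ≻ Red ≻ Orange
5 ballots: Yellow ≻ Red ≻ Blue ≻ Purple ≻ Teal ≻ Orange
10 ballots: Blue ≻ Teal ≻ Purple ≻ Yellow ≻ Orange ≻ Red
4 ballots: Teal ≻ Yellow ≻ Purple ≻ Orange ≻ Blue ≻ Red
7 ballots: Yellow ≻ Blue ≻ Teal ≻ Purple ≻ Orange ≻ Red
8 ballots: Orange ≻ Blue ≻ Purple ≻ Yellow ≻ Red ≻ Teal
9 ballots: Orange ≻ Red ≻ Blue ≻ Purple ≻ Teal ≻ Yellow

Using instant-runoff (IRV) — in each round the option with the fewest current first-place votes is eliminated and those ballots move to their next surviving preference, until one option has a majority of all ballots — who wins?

Round 1: Blue 10, Red 0, Yellow 12, Teal 4, Purple 8, Orange 17. Red eliminated.
Round 2: Blue 10, Yellow 12, Teal 4, Purple 8, Orange 17. Teal eliminated.
Round 3: Blue 10, Yellow 16, Purple 8, Orange 17. Purple eliminated.
Round 4: Blue 10, Yellow 24, Orange 17. Blue eliminated.
Round 5: Yellow 34, Orange 17. Yellow has a majority (≥26).

Yellow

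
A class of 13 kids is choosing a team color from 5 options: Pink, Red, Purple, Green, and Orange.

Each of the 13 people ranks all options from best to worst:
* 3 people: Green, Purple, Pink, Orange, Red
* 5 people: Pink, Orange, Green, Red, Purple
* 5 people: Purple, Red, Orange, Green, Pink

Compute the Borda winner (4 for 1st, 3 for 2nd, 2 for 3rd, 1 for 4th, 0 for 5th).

Pink: 3×2 + 5×4 + 5×0 = 26
Red: 3×0 + 5×1 + 5×3 = 20
Purple: 3×3 + 5×0 + 5×4 = 29
Green: 3×4 + 5×2 + 5×1 = 27
Orange: 3×1 + 5×3 + 5×2 = 28

Purple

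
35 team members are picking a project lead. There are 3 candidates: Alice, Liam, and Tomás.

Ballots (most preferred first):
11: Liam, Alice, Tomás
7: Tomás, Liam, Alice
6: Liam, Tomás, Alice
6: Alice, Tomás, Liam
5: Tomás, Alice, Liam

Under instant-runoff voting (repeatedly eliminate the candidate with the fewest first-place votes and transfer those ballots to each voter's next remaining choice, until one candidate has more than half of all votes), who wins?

Round 1: Alice 6, Liam 17, Tomás 12. Alice eliminated.
Round 2: Liam 17, Tomás 18. Tomás has a majority (≥18).

Tomás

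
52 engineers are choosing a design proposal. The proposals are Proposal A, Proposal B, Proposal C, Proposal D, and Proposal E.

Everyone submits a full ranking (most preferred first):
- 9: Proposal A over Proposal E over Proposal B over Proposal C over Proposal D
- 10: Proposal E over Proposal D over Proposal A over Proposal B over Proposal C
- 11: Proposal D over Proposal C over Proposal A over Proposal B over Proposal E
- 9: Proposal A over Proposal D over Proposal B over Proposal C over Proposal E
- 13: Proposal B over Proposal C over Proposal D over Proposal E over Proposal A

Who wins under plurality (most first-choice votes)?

First-place votes: Proposal A 18, Proposal B 13, Proposal C 0, Proposal D 11, Proposal E 10.

Proposal A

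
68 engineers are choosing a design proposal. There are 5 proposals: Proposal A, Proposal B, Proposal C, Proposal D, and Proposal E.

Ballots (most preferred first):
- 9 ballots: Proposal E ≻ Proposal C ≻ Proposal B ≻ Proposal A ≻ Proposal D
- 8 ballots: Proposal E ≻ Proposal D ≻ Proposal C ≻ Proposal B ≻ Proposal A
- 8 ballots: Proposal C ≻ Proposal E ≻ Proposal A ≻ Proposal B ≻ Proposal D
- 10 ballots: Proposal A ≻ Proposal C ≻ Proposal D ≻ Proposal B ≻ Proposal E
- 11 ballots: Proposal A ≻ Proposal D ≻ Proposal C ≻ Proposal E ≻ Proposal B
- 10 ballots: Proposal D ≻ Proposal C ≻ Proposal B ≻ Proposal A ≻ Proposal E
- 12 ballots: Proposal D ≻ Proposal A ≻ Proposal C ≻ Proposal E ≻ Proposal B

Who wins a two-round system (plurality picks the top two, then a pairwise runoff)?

Proposal A

Round 1 first-place votes: Proposal A 21, Proposal B 0, Proposal C 8, Proposal D 22, Proposal E 17. Proposal D and Proposal A advance.
Runoff: Proposal D is ranked above Proposal A on 30 ballots, Proposal A above Proposal D on 38.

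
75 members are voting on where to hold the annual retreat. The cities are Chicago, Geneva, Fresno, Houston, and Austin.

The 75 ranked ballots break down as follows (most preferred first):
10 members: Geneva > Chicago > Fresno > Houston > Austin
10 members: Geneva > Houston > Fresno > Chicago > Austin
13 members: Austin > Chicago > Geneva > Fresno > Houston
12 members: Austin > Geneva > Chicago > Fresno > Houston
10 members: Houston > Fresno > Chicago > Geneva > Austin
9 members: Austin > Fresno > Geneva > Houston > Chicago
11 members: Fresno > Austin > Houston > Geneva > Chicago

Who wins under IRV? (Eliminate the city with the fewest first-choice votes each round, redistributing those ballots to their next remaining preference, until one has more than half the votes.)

Round 1: Chicago 0, Geneva 20, Fresno 11, Houston 10, Austin 34. Chicago eliminated.
Round 2: Geneva 20, Fresno 11, Houston 10, Austin 34. Houston eliminated.
Round 3: Geneva 20, Fresno 21, Austin 34. Geneva eliminated.
Round 4: Fresno 41, Austin 34. Fresno has a majority (≥38).

Fresno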